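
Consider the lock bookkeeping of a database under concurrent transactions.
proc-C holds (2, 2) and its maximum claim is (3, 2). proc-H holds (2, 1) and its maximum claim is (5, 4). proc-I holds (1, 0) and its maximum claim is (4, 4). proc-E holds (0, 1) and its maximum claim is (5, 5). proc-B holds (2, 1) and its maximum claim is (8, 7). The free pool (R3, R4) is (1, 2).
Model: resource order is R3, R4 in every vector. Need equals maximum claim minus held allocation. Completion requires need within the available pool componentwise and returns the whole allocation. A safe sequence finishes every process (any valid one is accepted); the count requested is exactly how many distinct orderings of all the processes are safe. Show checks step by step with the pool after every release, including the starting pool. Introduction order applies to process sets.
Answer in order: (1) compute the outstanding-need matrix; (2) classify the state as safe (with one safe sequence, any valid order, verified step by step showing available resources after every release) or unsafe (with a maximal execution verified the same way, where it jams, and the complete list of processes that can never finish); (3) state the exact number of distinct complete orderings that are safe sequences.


(1) Need matrix, components ordered R3, R4:
  proc-C: (1, 0)
  proc-H: (3, 3)
  proc-I: (3, 4)
  proc-E: (5, 4)
  proc-B: (6, 6)
(2) SAFE — a valid safe sequence is proc-C, proc-I, proc-H, proc-E, proc-B.
Key observation: the first exact fit in this order is proc-C — it needs (1, 0) with (1, 2) free, meeting a requested resource to the last unit.
Check, step by step:
  pool = (1, 2)
  run proc-C (needs (1, 0), free (1, 2)); after release of (2, 2) the pool is (3, 4)
  run proc-I (needs (3, 4), free (3, 4)); after release of (1, 0) the pool is (4, 4)
  run proc-H (needs (3, 3), free (4, 4)); after release of (2, 1) the pool is (6, 5)
  run proc-E (needs (5, 4), free (6, 5)); after release of (0, 1) the pool is (6, 6)
  run proc-B (needs (6, 6), free (6, 6)); after release of (2, 1) the pool is (8, 7)
(3) The exact count: 3 of the possible complete orderings are safe sequences.


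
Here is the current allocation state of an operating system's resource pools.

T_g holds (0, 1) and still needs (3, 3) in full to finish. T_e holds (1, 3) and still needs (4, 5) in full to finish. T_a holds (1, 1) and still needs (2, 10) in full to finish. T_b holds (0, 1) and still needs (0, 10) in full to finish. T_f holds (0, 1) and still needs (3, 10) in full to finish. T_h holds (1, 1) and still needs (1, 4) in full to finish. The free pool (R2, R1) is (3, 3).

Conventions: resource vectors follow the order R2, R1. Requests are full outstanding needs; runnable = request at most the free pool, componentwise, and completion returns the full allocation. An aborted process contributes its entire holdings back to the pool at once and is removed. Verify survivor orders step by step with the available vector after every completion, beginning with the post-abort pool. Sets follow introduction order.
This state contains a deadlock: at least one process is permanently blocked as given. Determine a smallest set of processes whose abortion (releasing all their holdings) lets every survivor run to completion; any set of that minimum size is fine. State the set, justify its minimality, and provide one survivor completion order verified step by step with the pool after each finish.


Minimum abort set: T_a and T_f.
Key observation: no ordering could ever have run T_b before the abort of T_a and T_f; with (1, 2) back in the pool it fits at step 4.
Why nothing smaller works — every single abort fails: T_g alone leaves T_a blocked (short on R1); T_e alone leaves T_a blocked (short on R1); T_a alone leaves T_b blocked (short on R1); T_b alone leaves T_a blocked (short on R1); T_f alone leaves T_a blocked (short on R1); T_h alone leaves T_a blocked (short on R1).
The survivors complete as T_h, T_g, T_e, T_b. Walking it through (starting from the post-abort pool):
  pool = (4, 5)
  T_h needs (1, 4) <= (4, 5) -> finishes; pool += (1, 1) = (5, 6)
  T_g needs (3, 3) <= (5, 6) -> finishes; pool += (0, 1) = (5, 7)
  T_e needs (4, 5) <= (5, 7) -> finishes; pool += (1, 3) = (6, 10)
  T_b needs (0, 10) <= (6, 10) -> finishes; pool += (0, 1) = (6, 11)


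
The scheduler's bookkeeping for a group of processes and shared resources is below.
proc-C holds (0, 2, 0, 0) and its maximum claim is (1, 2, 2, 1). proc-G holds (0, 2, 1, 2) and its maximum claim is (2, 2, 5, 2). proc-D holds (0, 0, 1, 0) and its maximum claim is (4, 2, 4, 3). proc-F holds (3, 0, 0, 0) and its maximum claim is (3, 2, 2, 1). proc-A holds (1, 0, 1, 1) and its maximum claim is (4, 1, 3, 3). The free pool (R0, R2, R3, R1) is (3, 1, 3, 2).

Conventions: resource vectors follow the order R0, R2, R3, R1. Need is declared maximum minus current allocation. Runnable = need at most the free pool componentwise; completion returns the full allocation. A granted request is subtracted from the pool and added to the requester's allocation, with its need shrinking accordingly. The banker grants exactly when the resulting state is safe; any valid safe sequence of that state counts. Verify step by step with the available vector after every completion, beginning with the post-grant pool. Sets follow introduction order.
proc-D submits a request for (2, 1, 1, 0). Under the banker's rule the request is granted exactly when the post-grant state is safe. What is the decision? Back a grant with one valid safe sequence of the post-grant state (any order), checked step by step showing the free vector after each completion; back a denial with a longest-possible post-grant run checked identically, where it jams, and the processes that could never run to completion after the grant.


GRANT — the state after the grant stays safe, e.g. via proc-C, proc-F, proc-A, proc-D, proc-G.
Key observation: even at the reduced pool (1, 0, 2, 2), proc-C fits immediately, so safety survives the grant.
Verifying the post-grant state step by step:
  pool = (1, 0, 2, 2)
  run proc-C (needs (1, 0, 2, 1), free (1, 0, 2, 2)); after release of (0, 2, 0, 0) the pool is (1, 2, 2, 2)
  run proc-F (needs (0, 2, 2, 1), free (1, 2, 2, 2)); after release of (3, 0, 0, 0) the pool is (4, 2, 2, 2)
  run proc-A (needs (3, 1, 2, 2), free (4, 2, 2, 2)); after release of (1, 0, 1, 1) the pool is (5, 2, 3, 3)
  run proc-D (needs (2, 1, 2, 3), free (5, 2, 3, 3)); after release of (2, 1, 2, 0) the pool is (7, 3, 5, 3)
  run proc-G (needs (2, 0, 4, 0), free (7, 3, 5, 3)); after release of (0, 2, 1, 2) the pool is (7, 5, 6, 5)


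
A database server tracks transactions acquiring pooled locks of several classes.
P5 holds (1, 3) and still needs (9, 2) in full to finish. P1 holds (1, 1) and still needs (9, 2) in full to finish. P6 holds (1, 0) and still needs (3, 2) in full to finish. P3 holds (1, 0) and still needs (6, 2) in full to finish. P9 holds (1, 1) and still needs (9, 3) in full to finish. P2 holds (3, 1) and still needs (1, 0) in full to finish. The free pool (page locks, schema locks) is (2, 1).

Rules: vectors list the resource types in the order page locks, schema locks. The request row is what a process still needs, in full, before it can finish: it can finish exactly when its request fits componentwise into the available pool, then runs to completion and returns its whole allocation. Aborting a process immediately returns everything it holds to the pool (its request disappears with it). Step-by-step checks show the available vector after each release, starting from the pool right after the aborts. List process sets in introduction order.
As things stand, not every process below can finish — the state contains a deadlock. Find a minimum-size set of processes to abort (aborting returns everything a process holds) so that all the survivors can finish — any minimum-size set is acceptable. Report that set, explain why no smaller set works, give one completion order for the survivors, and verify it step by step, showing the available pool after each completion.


Minimum abort set: P5 and P1.
Key observation: P9 could never have finished before the abort; with (2, 4) returned by P5 and P1, it fits at step 4.
Why nothing smaller works — every single abort fails: P5 alone leaves P1 blocked (short on page locks); P1 alone leaves P5 blocked (short on page locks); P6 alone leaves P5 blocked (short on page locks); P3 alone leaves P5 blocked (short on page locks); P9 alone leaves P5 blocked (short on page locks); P2 alone leaves P5 blocked (short on page locks).
One survivor order: P6, P2, P3, P9. Check, step by step (post-abort pool first):
  pool = (4, 5)
  P6: need (3, 2) fits (4, 5); releases (1, 0), pool now (5, 5)
  P2: need (1, 0) fits (5, 5); releases (3, 1), pool now (8, 6)
  P3: need (6, 2) fits (8, 6); releases (1, 0), pool now (9, 6)
  P9: need (9, 3) fits (9, 6); releases (1, 1), pool now (10, 7)


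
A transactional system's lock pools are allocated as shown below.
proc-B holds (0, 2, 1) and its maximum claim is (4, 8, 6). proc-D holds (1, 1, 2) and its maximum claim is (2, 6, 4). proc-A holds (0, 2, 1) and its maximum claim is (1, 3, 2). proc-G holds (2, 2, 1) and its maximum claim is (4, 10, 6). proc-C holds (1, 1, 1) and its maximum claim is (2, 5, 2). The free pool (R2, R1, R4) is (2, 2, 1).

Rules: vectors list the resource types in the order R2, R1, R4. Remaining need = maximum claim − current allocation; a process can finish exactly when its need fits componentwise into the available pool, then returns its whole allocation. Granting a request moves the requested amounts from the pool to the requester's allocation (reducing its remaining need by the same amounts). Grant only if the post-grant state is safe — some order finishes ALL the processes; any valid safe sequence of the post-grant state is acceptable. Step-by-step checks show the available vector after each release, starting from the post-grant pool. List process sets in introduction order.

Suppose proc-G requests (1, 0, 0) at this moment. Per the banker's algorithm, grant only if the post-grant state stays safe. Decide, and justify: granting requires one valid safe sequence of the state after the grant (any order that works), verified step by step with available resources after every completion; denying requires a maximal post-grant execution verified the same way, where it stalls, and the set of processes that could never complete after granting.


DENY — the pretend-granted state is unsafe.
Key observation: after proc-A, proc-C, proc-D the pool peaks at (3, 6, 5), and each blocked process is short somewhere: proc-B on R2; proc-G on R1.
Pretend the grant happened; the run proc-A, proc-C, proc-D goes as far as possible. Verifying each step:
  pool = (1, 2, 1)
  proc-A needs (1, 1, 1) <= (1, 2, 1) -> finishes; pool += (0, 2, 1) = (1, 4, 2)
  proc-C needs (1, 4, 1) <= (1, 4, 2) -> finishes; pool += (1, 1, 1) = (2, 5, 3)
  proc-D needs (1, 5, 2) <= (2, 5, 3) -> finishes; pool += (1, 1, 2) = (3, 6, 5)
  proc-B cannot run: need (4, 6, 5) vs free (3, 6, 5) (insufficient R2)
  proc-G cannot run: need (1, 8, 5) vs free (3, 6, 5) (insufficient R1)
Had the request been granted, proc-B and proc-G could never finish.


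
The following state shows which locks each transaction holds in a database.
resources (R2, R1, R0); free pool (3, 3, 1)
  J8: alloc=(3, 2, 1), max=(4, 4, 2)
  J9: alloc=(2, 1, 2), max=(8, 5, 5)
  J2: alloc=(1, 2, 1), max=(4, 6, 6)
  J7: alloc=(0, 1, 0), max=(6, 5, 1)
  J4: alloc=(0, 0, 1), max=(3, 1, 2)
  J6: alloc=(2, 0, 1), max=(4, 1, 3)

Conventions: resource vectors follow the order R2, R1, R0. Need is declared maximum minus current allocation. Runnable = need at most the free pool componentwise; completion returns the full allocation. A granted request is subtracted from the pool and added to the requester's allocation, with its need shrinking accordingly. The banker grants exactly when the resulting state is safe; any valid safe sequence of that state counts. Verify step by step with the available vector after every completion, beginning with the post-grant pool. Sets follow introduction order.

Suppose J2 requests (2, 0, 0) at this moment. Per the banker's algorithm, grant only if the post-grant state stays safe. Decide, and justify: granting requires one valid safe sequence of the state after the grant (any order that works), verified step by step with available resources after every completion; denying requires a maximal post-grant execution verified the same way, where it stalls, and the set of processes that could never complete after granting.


GRANT. The post-grant state is safe; one safe sequence: J8, J6, J9, J2, J7, J4.
Key observation: even at the reduced pool (1, 3, 1), J8 fits immediately, so safety survives the grant.
Step-by-step check of the post-grant state:
  pool = (1, 3, 1)
  J8: need (1, 2, 1) fits (1, 3, 1); releases (3, 2, 1), pool now (4, 5, 2)
  J6: need (2, 1, 2) fits (4, 5, 2); releases (2, 0, 1), pool now (6, 5, 3)
  J9: need (6, 4, 3) fits (6, 5, 3); releases (2, 1, 2), pool now (8, 6, 5)
  J2: need (1, 4, 5) fits (8, 6, 5); releases (3, 2, 1), pool now (11, 8, 6)
  J7: need (6, 4, 1) fits (11, 8, 6); releases (0, 1, 0), pool now (11, 9, 6)
  J4: need (3, 1, 1) fits (11, 9, 6); releases (0, 0, 1), pool now (11, 9, 7)


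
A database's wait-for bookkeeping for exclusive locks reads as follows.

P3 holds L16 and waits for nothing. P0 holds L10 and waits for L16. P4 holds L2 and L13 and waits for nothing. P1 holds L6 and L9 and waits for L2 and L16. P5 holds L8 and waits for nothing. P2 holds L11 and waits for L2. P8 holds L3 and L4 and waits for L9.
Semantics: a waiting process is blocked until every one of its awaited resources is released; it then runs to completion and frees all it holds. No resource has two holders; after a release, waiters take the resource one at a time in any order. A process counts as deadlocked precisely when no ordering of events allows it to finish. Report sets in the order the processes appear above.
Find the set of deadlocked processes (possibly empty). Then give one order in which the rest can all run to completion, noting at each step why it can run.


Nothing here is deadlocked.
Key observation: there is no circular wait here — follow any chain and it reaches a process that is free to run now.
A valid finishing order for the others: P4, P3, P1, P2, P5, P0, P8.
Walking it through:
  run P4 (it waits on nothing); releases L2 and L13
  run P3 (it waits on nothing); releases L16
  P1: everything it awaited (L2 and L16) is free; runs, freeing L6 and L9
  P2: everything it awaited (L2) is free; runs, freeing L11
  run P5 (it waits on nothing); releases L8
  P0: everything it awaited (L16) is free; runs, freeing L10
  P8: everything it awaited (L9) is free; runs, freeing L3 and L4


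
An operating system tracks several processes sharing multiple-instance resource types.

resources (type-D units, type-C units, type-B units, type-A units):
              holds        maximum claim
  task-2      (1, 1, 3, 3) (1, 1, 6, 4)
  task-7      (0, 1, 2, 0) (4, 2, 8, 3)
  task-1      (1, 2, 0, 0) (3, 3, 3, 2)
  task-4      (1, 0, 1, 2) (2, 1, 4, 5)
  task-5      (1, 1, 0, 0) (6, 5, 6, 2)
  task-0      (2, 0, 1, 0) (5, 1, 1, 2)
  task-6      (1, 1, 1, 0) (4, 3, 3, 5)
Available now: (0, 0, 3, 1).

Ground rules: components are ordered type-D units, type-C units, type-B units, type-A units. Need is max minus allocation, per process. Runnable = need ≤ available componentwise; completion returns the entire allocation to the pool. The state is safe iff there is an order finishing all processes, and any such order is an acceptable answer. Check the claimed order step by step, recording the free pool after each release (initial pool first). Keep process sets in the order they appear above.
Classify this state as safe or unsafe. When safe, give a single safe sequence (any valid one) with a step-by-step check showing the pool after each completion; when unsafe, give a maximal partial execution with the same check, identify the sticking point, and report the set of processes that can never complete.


The state is SAFE; one workable sequence: task-2, task-4, task-1, task-0, task-6, task-7, task-5.
Key observation: task-2 is the earliest step where a requested resource binds exactly: need (0, 0, 3, 1), pool (0, 0, 3, 1) at its turn.
Check, step by step:
  pool = (0, 0, 3, 1)
  task-2: need (0, 0, 3, 1) fits (0, 0, 3, 1); releases (1, 1, 3, 3), pool now (1, 1, 6, 4)
  task-4: need (1, 1, 3, 3) fits (1, 1, 6, 4); releases (1, 0, 1, 2), pool now (2, 1, 7, 6)
  task-1: need (2, 1, 3, 2) fits (2, 1, 7, 6); releases (1, 2, 0, 0), pool now (3, 3, 7, 6)
  task-0: need (3, 1, 0, 2) fits (3, 3, 7, 6); releases (2, 0, 1, 0), pool now (5, 3, 8, 6)
  task-6: need (3, 2, 2, 5) fits (5, 3, 8, 6); releases (1, 1, 1, 0), pool now (6, 4, 9, 6)
  task-7: need (4, 1, 6, 3) fits (6, 4, 9, 6); releases (0, 1, 2, 0), pool now (6, 5, 11, 6)
  task-5: need (5, 4, 6, 2) fits (6, 5, 11, 6); releases (1, 1, 0, 0), pool now (7, 6, 11, 6)


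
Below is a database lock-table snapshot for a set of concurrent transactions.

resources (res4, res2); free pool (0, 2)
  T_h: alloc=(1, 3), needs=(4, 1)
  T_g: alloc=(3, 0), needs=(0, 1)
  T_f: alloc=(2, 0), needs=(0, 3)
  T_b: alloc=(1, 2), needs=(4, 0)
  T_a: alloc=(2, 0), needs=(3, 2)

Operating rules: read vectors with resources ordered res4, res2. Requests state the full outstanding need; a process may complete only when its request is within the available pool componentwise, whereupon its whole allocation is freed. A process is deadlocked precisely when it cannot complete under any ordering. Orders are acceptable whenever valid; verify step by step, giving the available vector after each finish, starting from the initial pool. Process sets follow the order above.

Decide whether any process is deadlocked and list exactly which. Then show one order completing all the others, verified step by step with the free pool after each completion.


Nothing here is deadlocked.
Key observation: no deadlock: T_g fits now, and the freed resources carry the rest through.
The rest can finish in the order T_g, T_a, T_b, T_h, T_f. Walking it through:
  pool = (0, 2)
  T_g needs (0, 1) <= (0, 2) -> finishes; pool += (3, 0) = (3, 2)
  T_a needs (3, 2) <= (3, 2) -> finishes; pool += (2, 0) = (5, 2)
  T_b needs (4, 0) <= (5, 2) -> finishes; pool += (1, 2) = (6, 4)
  T_h needs (4, 1) <= (6, 4) -> finishes; pool += (1, 3) = (7, 7)
  T_f needs (0, 3) <= (7, 7) -> finishes; pool += (2, 0) = (9, 7)


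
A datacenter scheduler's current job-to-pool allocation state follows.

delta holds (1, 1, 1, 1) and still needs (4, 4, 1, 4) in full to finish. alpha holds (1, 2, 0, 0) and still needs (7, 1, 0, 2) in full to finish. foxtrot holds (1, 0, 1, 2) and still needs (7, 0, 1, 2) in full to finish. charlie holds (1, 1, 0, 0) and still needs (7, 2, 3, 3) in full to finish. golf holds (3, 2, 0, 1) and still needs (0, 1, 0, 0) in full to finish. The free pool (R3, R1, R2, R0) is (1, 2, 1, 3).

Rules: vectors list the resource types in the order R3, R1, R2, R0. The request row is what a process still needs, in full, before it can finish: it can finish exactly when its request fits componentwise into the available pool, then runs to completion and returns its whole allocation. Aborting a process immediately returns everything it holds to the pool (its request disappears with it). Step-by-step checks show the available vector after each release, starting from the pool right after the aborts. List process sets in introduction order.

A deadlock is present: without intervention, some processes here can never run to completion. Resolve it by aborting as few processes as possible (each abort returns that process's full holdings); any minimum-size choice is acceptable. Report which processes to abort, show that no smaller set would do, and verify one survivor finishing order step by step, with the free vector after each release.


The answer: abort alpha and charlie.
Key observation: foxtrot was stuck for good until alpha and charlie gave back (2, 3, 0, 0); in the order shown it finishes at step 3.
Why nothing smaller works — every single abort fails: delta alone leaves alpha blocked (short on R3); alpha alone leaves foxtrot blocked (short on R3); foxtrot alone leaves alpha blocked (short on R3); charlie alone leaves alpha blocked (short on R3); golf alone leaves alpha blocked (short on R3).
The survivors complete as golf, delta, foxtrot. Step-by-step check (starting from the post-abort pool):
  pool = (3, 5, 1, 3)
  run golf (needs (0, 1, 0, 0), free (3, 5, 1, 3)); after release of (3, 2, 0, 1) the pool is (6, 7, 1, 4)
  run delta (needs (4, 4, 1, 4), free (6, 7, 1, 4)); after release of (1, 1, 1, 1) the pool is (7, 8, 2, 5)
  run foxtrot (needs (7, 0, 1, 2), free (7, 8, 2, 5)); after release of (1, 0, 1, 2) the pool is (8, 8, 3, 7)


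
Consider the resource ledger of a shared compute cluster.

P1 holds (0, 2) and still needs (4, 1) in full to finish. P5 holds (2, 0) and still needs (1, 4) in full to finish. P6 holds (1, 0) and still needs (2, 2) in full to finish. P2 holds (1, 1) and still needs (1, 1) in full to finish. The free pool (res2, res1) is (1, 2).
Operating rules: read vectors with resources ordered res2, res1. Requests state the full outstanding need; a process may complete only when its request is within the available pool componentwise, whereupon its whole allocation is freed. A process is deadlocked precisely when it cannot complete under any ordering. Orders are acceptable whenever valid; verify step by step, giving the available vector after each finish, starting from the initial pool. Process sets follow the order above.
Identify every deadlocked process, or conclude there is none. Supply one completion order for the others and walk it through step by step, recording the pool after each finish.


The deadlocked set is P1 and P5.
Key observation: after P2, P6 the pool peaks at (3, 3), and each blocked process is short somewhere: P1 on res2; P5 on res1.
A valid finishing order for the others: P2, P6. Verifying each step:
  pool = (1, 2)
  P2 needs (1, 1) <= (1, 2) -> finishes; pool += (1, 1) = (2, 3)
  P6 needs (2, 2) <= (2, 3) -> finishes; pool += (1, 0) = (3, 3)
None of the blocked processes ever fits:
  P1 still needs (4, 1) but only (3, 3) is free — short on res2
  P5 still needs (1, 4) but only (3, 3) is free — short on res1


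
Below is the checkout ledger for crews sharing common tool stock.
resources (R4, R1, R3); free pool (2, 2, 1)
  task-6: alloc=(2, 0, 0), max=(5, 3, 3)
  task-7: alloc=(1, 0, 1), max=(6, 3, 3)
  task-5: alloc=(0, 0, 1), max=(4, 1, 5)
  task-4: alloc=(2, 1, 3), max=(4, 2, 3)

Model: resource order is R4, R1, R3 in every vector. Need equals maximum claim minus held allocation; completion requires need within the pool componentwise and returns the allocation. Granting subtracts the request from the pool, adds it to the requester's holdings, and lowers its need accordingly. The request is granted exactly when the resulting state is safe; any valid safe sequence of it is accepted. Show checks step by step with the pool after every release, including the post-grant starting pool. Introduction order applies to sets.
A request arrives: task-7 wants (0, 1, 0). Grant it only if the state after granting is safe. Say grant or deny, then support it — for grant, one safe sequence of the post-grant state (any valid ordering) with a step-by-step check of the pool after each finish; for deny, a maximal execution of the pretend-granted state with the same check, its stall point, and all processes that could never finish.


DENY — the pretend-granted state is unsafe.
Key observation: after task-4, task-5 the pool peaks at (4, 2, 5), and each blocked process is short somewhere: task-6 on R1; task-7 on R4.
On the post-grant state, task-4, task-5 is a maximal run — nothing extends it. Verifying each step:
  pool = (2, 1, 1)
  task-4: need (2, 1, 0) fits (2, 1, 1); releases (2, 1, 3), pool now (4, 2, 4)
  task-5: need (4, 1, 4) fits (4, 2, 4); releases (0, 0, 1), pool now (4, 2, 5)
  task-6 cannot run: need (3, 3, 3) vs free (4, 2, 5) (insufficient R1)
  task-7 cannot run: need (5, 2, 2) vs free (4, 2, 5) (insufficient R4)
Post-grant, the permanently blocked set is task-6 and task-7.


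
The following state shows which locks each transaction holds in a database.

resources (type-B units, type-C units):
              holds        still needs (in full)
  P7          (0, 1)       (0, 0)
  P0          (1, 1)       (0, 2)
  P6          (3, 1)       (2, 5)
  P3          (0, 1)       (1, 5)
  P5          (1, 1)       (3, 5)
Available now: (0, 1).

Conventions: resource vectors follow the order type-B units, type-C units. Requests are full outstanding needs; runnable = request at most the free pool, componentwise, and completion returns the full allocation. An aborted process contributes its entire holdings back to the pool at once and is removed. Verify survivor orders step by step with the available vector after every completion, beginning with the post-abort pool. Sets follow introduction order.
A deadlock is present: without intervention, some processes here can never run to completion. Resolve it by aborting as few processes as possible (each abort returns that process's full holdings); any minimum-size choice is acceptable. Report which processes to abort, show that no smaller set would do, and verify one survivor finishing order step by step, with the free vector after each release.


The answer: abort P3 and P5.
Key observation: the returned (1, 2) from P3 and P5 is what brings P6 — unrunnable before, under any order — into play at step 3.
Why nothing smaller works — every single abort fails: P7 alone leaves P6 blocked (short on type-B units and type-C units); P0 alone leaves P6 blocked (short on type-B units and type-C units); P6 alone leaves P3 blocked (short on type-C units); P3 alone leaves P6 blocked (short on type-B units and type-C units); P5 alone leaves P6 blocked (short on type-C units).
The survivors complete as P0, P7, P6. Verifying each step (starting from the post-abort pool):
  pool = (1, 3)
  P0: need (0, 2) fits (1, 3); releases (1, 1), pool now (2, 4)
  P7: need (0, 0) fits (2, 4); releases (0, 1), pool now (2, 5)
  P6: need (2, 5) fits (2, 5); releases (3, 1), pool now (5, 6)


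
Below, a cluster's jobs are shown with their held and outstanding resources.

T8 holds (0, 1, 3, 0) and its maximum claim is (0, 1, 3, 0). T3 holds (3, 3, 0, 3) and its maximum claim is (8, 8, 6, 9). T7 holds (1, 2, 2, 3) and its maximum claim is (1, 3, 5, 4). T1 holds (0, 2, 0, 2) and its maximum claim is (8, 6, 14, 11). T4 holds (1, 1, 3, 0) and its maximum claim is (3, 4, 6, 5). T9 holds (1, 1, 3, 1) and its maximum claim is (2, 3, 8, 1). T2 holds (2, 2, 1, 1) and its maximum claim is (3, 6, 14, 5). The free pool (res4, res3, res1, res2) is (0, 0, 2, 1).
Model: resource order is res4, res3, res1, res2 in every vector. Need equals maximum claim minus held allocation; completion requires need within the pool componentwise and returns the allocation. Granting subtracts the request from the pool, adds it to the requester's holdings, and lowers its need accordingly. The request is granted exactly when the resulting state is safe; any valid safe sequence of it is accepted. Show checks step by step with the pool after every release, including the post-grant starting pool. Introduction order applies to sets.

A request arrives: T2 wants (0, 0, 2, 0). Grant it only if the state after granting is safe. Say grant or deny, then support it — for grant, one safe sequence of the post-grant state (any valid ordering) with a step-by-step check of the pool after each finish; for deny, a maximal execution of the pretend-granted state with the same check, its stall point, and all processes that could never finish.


GRANT — the state after the grant stays safe, e.g. via T8, T7, T9, T4, T2, T3, T1.
Key observation: with (0, 0, 0, 1) left after the transfer, T8 can run at once — the state stays safe.
Step-by-step check of the post-grant state:
  pool = (0, 0, 0, 1)
  run T8 (needs (0, 0, 0, 0), free (0, 0, 0, 1)); after release of (0, 1, 3, 0) the pool is (0, 1, 3, 1)
  run T7 (needs (0, 1, 3, 1), free (0, 1, 3, 1)); after release of (1, 2, 2, 3) the pool is (1, 3, 5, 4)
  run T9 (needs (1, 2, 5, 0), free (1, 3, 5, 4)); after release of (1, 1, 3, 1) the pool is (2, 4, 8, 5)
  run T4 (needs (2, 3, 3, 5), free (2, 4, 8, 5)); after release of (1, 1, 3, 0) the pool is (3, 5, 11, 5)
  run T2 (needs (1, 4, 11, 4), free (3, 5, 11, 5)); after release of (2, 2, 3, 1) the pool is (5, 7, 14, 6)
  run T3 (needs (5, 5, 6, 6), free (5, 7, 14, 6)); after release of (3, 3, 0, 3) the pool is (8, 10, 14, 9)
  run T1 (needs (8, 4, 14, 9), free (8, 10, 14, 9)); after release of (0, 2, 0, 2) the pool is (8, 12, 14, 11)


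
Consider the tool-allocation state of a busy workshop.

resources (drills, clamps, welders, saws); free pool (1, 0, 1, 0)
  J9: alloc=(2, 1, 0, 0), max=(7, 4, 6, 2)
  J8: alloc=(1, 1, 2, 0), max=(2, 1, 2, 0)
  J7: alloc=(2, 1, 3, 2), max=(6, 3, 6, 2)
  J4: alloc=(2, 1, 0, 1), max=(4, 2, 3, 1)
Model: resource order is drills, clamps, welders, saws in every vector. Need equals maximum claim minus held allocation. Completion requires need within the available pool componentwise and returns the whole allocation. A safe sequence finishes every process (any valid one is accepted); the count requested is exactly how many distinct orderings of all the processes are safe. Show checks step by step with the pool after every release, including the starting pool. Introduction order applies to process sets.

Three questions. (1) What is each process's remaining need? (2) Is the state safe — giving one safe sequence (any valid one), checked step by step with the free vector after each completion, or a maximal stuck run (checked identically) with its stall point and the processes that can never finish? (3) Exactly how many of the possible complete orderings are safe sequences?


(1) Remaining need (order drills, clamps, welders, saws):
  J9: (5, 3, 6, 2)
  J8: (1, 0, 0, 0)
  J7: (4, 2, 3, 0)
  J4: (2, 1, 3, 0)
(2) SAFE, for example via the order J8, J4, J7, J9.
Key observation: reading the order forward, J8 is the first process whose need (1, 0, 0, 0) meets the free pool (1, 0, 1, 0) exactly on a resource it requests.
Step-by-step check:
  pool = (1, 0, 1, 0)
  run J8 (needs (1, 0, 0, 0), free (1, 0, 1, 0)); after release of (1, 1, 2, 0) the pool is (2, 1, 3, 0)
  run J4 (needs (2, 1, 3, 0), free (2, 1, 3, 0)); after release of (2, 1, 0, 1) the pool is (4, 2, 3, 1)
  run J7 (needs (4, 2, 3, 0), free (4, 2, 3, 1)); after release of (2, 1, 3, 2) the pool is (6, 3, 6, 3)
  run J9 (needs (5, 3, 6, 2), free (6, 3, 6, 3)); after release of (2, 1, 0, 0) the pool is (8, 4, 6, 3)
(3) Precisely 1 of the possible complete orderings is a safe sequence.


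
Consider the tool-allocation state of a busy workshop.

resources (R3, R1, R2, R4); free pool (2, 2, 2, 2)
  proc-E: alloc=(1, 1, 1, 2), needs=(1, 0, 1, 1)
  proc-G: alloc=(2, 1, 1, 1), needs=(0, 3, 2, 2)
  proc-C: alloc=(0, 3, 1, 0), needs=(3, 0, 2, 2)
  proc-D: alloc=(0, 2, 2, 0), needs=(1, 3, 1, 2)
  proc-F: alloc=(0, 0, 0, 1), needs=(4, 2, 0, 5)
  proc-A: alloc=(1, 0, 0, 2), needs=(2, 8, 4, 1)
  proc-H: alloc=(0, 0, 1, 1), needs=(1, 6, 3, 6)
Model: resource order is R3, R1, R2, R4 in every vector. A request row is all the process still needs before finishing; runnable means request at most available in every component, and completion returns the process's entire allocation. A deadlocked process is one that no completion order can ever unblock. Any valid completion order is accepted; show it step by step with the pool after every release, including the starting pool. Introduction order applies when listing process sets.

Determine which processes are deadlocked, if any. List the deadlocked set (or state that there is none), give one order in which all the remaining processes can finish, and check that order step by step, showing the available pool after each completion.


No process is deadlocked.
Key observation: beginning at proc-E, releases accumulate fast enough that every process eventually fits.
One completion order for the rest: proc-E, proc-G, proc-C, proc-D, proc-F, proc-H, proc-A. Verifying each step:
  pool = (2, 2, 2, 2)
  proc-E needs (1, 0, 1, 1) <= (2, 2, 2, 2) -> finishes; pool += (1, 1, 1, 2) = (3, 3, 3, 4)
  proc-G needs (0, 3, 2, 2) <= (3, 3, 3, 4) -> finishes; pool += (2, 1, 1, 1) = (5, 4, 4, 5)
  proc-C needs (3, 0, 2, 2) <= (5, 4, 4, 5) -> finishes; pool += (0, 3, 1, 0) = (5, 7, 5, 5)
  proc-D needs (1, 3, 1, 2) <= (5, 7, 5, 5) -> finishes; pool += (0, 2, 2, 0) = (5, 9, 7, 5)
  proc-F needs (4, 2, 0, 5) <= (5, 9, 7, 5) -> finishes; pool += (0, 0, 0, 1) = (5, 9, 7, 6)
  proc-H needs (1, 6, 3, 6) <= (5, 9, 7, 6) -> finishes; pool += (0, 0, 1, 1) = (5, 9, 8, 7)
  proc-A needs (2, 8, 4, 1) <= (5, 9, 8, 7) -> finishes; pool += (1, 0, 0, 2) = (6, 9, 8, 9)


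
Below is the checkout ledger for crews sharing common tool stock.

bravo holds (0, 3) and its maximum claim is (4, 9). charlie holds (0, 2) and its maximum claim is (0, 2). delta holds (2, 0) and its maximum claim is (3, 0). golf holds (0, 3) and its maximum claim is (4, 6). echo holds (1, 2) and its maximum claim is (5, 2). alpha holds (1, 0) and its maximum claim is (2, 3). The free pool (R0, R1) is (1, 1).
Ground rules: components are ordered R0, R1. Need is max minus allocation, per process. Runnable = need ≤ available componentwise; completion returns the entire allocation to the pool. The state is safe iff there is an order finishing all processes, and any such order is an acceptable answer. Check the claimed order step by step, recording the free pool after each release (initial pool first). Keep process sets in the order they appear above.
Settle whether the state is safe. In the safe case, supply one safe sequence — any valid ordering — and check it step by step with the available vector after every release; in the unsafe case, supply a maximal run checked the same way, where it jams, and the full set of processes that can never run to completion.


SAFE. One safe sequence: charlie, alpha, delta, golf, echo, bravo.
Key observation: the order's first zero-slack moment is alpha ((1, 3) needed, (1, 3) free — a requested resource with nothing to spare).
Verifying each step:
  pool = (1, 1)
  charlie: need (0, 0) fits (1, 1); releases (0, 2), pool now (1, 3)
  alpha: need (1, 3) fits (1, 3); releases (1, 0), pool now (2, 3)
  delta: need (1, 0) fits (2, 3); releases (2, 0), pool now (4, 3)
  golf: need (4, 3) fits (4, 3); releases (0, 3), pool now (4, 6)
  echo: need (4, 0) fits (4, 6); releases (1, 2), pool now (5, 8)
  bravo: need (4, 6) fits (5, 8); releases (0, 3), pool now (5, 11)


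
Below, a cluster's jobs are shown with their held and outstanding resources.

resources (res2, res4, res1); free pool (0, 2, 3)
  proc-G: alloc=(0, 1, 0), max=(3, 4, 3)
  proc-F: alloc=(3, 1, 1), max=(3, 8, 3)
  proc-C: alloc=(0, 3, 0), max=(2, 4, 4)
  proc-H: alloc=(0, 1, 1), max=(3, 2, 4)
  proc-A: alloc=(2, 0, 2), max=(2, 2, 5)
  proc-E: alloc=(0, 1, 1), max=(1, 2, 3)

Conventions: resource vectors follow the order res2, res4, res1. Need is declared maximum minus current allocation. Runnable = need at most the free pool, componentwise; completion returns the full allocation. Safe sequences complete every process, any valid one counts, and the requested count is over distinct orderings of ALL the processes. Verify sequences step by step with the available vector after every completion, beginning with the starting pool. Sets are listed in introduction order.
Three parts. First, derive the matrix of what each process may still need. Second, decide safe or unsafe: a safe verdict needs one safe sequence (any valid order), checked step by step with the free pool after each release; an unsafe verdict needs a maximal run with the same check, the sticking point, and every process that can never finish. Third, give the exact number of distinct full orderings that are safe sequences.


(1) Need matrix, components ordered res2, res4, res1:
  proc-G: (3, 3, 3)
  proc-F: (0, 7, 2)
  proc-C: (2, 1, 4)
  proc-H: (3, 1, 3)
  proc-A: (0, 2, 3)
  proc-E: (1, 1, 2)
(2) The state is UNSAFE.
Key observation: after proc-A, proc-E, proc-C the pool peaks at (2, 6, 6), and each blocked process is short somewhere: proc-G on res2; proc-F on res4; proc-H on res2.
The run proc-A, proc-E, proc-C cannot be extended any further. Step-by-step check:
  pool = (0, 2, 3)
  run proc-A (needs (0, 2, 3), free (0, 2, 3)); after release of (2, 0, 2) the pool is (2, 2, 5)
  run proc-E (needs (1, 1, 2), free (2, 2, 5)); after release of (0, 1, 1) the pool is (2, 3, 6)
  run proc-C (needs (2, 1, 4), free (2, 3, 6)); after release of (0, 3, 0) the pool is (2, 6, 6)
  blocked: proc-G wants (3, 3, 3), pool (2, 6, 6) — not enough res2
  blocked: proc-F wants (0, 7, 2), pool (2, 6, 6) — not enough res4
  blocked: proc-H wants (3, 1, 3), pool (2, 6, 6) — not enough res2
Permanently blocked: proc-G, proc-F and proc-H.
(3) Exactly 0 of the possible complete orderings are safe sequences.


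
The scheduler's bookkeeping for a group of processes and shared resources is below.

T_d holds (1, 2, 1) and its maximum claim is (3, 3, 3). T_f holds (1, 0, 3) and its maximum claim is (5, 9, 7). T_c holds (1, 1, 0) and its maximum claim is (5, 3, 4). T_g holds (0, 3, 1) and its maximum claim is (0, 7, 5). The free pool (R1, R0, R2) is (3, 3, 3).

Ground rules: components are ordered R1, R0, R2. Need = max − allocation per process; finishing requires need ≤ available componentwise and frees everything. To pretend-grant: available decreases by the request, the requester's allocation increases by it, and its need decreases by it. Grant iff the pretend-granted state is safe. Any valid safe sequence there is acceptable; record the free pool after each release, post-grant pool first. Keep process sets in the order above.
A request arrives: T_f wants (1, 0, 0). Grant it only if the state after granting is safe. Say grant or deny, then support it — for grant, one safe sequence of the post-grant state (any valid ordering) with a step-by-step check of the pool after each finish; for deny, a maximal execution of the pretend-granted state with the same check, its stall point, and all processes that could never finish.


DENY — the pretend-granted state is unsafe.
Key observation: after T_d, T_g the pool peaks at (3, 8, 5), and each blocked process is short somewhere: T_f on R0; T_c on R1.
Pretend the grant happened; the run T_d, T_g goes as far as possible. Walking it through:
  pool = (2, 3, 3)
  run T_d (needs (2, 1, 2), free (2, 3, 3)); after release of (1, 2, 1) the pool is (3, 5, 4)
  run T_g (needs (0, 4, 4), free (3, 5, 4)); after release of (0, 3, 1) the pool is (3, 8, 5)
  blocked: T_f wants (3, 9, 4), pool (3, 8, 5) — not enough R0
  blocked: T_c wants (4, 2, 4), pool (3, 8, 5) — not enough R1
Post-grant, the permanently blocked set is T_f and T_c.


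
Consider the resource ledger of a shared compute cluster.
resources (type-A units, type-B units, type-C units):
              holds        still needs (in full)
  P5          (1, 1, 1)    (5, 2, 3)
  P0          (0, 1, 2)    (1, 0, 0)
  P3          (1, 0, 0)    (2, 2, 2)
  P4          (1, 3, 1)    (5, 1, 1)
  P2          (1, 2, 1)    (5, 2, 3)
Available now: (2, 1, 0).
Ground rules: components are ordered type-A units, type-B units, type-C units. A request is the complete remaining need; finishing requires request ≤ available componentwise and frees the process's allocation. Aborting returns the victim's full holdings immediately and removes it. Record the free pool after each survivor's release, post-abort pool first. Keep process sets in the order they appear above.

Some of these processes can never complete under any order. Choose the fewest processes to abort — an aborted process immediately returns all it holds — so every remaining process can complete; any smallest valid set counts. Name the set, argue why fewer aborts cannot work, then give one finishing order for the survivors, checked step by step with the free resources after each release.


Minimum abort set: P4 and P2.
Key observation: before aborting P4 and P2, P5 was permanently blocked — no order could ever run it; afterwards it completes at step 3.
Minimality, checking each single-abort alternative: P5 alone leaves P4 blocked (short on type-A units); P0 alone leaves P5 blocked (short on type-A units and type-C units); P3 alone leaves P5 blocked (short on type-A units and type-C units); P4 alone leaves P5 blocked (short on type-A units); P2 alone leaves P5 blocked (short on type-A units).
One survivor order: P0, P3, P5. Verifying each step (post-abort pool first):
  pool = (4, 6, 2)
  P0: need (1, 0, 0) fits (4, 6, 2); releases (0, 1, 2), pool now (4, 7, 4)
  P3: need (2, 2, 2) fits (4, 7, 4); releases (1, 0, 0), pool now (5, 7, 4)
  P5: need (5, 2, 3) fits (5, 7, 4); releases (1, 1, 1), pool now (6, 8, 5)
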